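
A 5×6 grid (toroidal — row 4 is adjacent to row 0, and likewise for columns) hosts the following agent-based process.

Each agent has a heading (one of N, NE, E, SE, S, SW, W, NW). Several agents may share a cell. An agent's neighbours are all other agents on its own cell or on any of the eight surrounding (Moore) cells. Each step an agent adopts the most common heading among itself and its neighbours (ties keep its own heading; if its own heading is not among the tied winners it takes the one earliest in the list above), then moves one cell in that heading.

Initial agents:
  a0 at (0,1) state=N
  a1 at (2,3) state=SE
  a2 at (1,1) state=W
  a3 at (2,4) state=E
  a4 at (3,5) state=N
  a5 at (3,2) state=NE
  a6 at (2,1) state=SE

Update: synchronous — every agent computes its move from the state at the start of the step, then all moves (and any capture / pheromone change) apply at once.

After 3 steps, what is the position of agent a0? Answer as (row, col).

(2, 1)

t=1: a0@(4,1):N a1@(3,4):SE a2@(1,0):W a3@(2,5):E a4@(2,5):N a5@(4,3):SE a6@(3,2):SE
t=2: a0@(3,1):N a1@(4,5):SE a2@(1,5):W a3@(2,0):E a4@(1,5):N a5@(0,4):SE a6@(4,3):SE
t=3: a0@(2,1):N a1@(0,0):SE a2@(1,4):W a3@(1,0):N a4@(0,5):N a5@(1,5):SE a6@(0,4):SE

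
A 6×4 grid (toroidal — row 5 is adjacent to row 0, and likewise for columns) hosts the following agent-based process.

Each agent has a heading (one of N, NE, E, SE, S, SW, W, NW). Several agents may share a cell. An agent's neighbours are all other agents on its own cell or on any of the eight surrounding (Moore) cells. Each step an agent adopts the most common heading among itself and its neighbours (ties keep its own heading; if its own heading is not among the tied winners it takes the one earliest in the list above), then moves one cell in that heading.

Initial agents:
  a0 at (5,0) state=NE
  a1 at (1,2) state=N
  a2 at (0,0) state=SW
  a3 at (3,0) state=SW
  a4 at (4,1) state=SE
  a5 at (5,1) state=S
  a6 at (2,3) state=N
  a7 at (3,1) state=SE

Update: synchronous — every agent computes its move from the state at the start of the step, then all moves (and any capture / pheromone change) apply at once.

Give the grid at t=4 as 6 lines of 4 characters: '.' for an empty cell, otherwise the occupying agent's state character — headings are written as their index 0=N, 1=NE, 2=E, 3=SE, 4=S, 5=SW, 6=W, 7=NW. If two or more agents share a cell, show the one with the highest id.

t=1: a0@(4,1):NE a1@(0,2):N a2@(1,3):SW a3@(4,1):SE a4@(5,2):SE a5@(0,1):S a6@(1,3):N a7@(4,2):SE
t=2: a0@(5,2):SE a1@(5,2):N a2@(0,3):N a3@(5,2):SE a4@(0,3):SE a5@(1,1):S a6@(0,3):N a7@(5,3):SE
t=3: a0@(0,3):SE a1@(0,3):SE a2@(1,0):SE a3@(0,3):SE a4@(1,0):SE a5@(2,1):S a6@(1,0):SE a7@(0,0):SE
t=4: a0@(1,0):SE a1@(1,0):SE a2@(2,1):SE a3@(1,0):SE a4@(2,1):SE a5@(3,2):SE a6@(2,1):SE a7@(1,1):SE

....
33..
.3..
..3.
....
....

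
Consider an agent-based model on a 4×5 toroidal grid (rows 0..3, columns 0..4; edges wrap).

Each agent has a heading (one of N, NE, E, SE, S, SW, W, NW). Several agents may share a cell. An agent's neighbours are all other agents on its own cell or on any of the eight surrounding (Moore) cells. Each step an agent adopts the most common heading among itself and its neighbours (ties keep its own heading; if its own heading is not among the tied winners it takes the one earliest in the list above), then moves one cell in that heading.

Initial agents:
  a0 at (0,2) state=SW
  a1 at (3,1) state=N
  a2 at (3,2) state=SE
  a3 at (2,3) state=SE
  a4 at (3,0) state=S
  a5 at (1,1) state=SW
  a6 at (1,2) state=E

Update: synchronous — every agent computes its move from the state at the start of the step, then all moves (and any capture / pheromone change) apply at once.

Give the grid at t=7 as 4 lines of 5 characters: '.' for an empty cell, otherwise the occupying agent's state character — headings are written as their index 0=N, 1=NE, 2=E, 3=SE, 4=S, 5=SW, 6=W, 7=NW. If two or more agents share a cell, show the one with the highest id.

5...5
5....
3...3
5....

t=1: a0@(1,1):SW a1@(2,1):N a2@(0,3):SE a3@(3,4):SE a4@(0,0):S a5@(2,0):SW a6@(2,1):SW
t=2: a0@(2,0):SW a1@(3,0):SW a2@(1,4):SE a3@(0,0):SE a4@(1,0):S a5@(3,4):SW a6@(3,0):SW
t=3: a0@(3,4):SW a1@(0,4):SW a2@(2,0):SE a3@(1,4):SW a4@(2,1):SE a5@(0,3):SW a6@(0,4):SW
t=4: a0@(0,3):SW a1@(1,3):SW a2@(3,1):SE a3@(2,3):SW a4@(3,2):SE a5@(1,2):SW a6@(1,3):SW
t=5: a0@(1,2):SW a1@(2,2):SW a2@(0,2):SE a3@(3,2):SW a4@(0,3):SE a5@(2,1):SW a6@(2,2):SW
t=6: a0@(2,1):SW a1@(3,1):SW a2@(1,3):SE a3@(0,1):SW a4@(1,4):SE a5@(3,0):SW a6@(3,1):SW
t=7: a0@(3,0):SW a1@(0,0):SW a2@(2,4):SE a3@(1,0):SW a4@(2,0):SE a5@(0,4):SW a6@(0,0):SW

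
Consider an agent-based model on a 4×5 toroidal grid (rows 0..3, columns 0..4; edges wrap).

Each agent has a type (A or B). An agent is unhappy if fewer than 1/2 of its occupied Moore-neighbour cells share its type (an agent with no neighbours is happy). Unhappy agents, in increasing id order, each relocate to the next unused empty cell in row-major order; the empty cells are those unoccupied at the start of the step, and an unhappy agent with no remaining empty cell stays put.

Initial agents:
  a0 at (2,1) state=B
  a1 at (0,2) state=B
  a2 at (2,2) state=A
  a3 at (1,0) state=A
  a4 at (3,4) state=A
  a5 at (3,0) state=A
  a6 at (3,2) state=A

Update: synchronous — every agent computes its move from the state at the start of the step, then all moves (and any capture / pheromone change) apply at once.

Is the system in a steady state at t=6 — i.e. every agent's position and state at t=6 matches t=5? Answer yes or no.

yes

t=1: a0@(0,0):B a1@(0,1):B a2@(2,2):A a3@(0,3):A a4@(3,4):A a5@(3,0):A a6@(0,4):A
t=2: a0@(0,2):B a1@(0,1):B a2@(2,2):A a3@(0,3):A a4@(3,4):A a5@(3,0):A a6@(0,4):A
t=3: (unchanged — steady state)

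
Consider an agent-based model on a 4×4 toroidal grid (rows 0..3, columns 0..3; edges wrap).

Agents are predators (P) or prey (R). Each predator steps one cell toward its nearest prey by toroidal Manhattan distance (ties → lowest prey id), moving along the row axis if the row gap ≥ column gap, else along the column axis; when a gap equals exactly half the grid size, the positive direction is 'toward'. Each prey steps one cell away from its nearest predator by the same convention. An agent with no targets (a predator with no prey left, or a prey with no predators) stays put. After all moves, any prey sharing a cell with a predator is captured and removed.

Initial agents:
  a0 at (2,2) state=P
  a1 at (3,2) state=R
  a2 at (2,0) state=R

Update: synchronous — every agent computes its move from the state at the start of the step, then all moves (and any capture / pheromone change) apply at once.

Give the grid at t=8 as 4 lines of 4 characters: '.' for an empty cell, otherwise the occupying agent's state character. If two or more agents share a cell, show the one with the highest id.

t=1: a0@(3,2):P a1@(0,2):R a2@(2,3):R
t=2: a0@(0,2):P a1@(1,2):R a2@(1,3):R
t=3: a0@(1,2):P a1@(2,2):R a2@(2,3):R
t=4: a0@(2,2):P a1@(3,2):R a2@(3,3):R
t=5: a0@(3,2):P a1@(0,2):R a2@(0,3):R
t=6: a0@(0,2):P a1@(1,2):R a2@(1,3):R
t=7: a0@(1,2):P a1@(2,2):R a2@(2,3):R
t=8: a0@(2,2):P a1@(3,2):R a2@(3,3):R

....
....
..P.
..RR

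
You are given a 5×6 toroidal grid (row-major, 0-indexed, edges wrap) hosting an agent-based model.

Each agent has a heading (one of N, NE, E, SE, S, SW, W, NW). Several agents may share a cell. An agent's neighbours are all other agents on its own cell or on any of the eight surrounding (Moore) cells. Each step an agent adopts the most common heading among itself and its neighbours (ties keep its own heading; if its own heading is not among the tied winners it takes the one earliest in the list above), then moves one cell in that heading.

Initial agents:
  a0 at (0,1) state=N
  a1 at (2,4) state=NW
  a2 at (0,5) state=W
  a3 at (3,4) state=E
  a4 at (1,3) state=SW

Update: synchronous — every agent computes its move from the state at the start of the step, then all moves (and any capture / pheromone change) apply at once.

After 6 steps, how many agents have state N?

1

t=1: a0@(4,1):N a1@(1,3):NW a2@(0,4):W a3@(3,5):E a4@(2,2):SW
t=2: a0@(3,1):N a1@(0,2):NW a2@(0,3):W a3@(3,0):E a4@(3,1):SW
t=3: a0@(2,1):N a1@(4,1):NW a2@(0,2):W a3@(3,1):E a4@(4,0):SW
t=4: a0@(1,1):N a1@(3,0):NW a2@(0,1):W a3@(3,2):E a4@(0,5):SW
t=5: a0@(0,1):N a1@(2,5):NW a2@(0,0):W a3@(3,3):E a4@(1,4):SW
t=6: a0@(4,1):N a1@(1,4):NW a2@(0,5):W a3@(3,4):E a4@(2,3):SW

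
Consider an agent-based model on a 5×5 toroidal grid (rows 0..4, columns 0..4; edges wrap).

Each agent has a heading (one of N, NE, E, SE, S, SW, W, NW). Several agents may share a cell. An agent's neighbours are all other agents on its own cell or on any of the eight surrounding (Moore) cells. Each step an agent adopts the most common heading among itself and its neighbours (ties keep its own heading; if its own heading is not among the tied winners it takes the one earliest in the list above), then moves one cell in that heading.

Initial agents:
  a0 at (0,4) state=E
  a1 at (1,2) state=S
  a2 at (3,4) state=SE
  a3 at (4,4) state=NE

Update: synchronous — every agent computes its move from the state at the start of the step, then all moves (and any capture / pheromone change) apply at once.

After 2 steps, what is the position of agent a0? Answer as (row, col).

(0, 1)

t=1: a0@(0,0):E a1@(2,2):S a2@(4,0):SE a3@(3,0):NE
t=2: a0@(0,1):E a1@(3,2):S a2@(0,1):SE a3@(2,1):NE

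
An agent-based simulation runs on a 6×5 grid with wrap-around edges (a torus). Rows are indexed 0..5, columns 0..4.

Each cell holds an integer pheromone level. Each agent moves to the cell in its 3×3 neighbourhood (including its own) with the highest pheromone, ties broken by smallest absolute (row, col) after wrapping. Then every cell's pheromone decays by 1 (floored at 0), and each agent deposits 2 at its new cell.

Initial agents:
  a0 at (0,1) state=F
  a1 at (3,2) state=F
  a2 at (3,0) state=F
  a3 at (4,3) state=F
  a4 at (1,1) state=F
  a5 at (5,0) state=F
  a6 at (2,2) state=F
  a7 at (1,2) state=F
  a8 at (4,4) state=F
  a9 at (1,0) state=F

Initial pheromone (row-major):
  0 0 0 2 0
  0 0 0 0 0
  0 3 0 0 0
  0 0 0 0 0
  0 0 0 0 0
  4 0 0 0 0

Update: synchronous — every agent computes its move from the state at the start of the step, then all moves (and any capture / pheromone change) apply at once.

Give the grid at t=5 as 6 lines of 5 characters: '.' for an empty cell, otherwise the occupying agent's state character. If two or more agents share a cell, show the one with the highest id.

.....
.....
.F...
.....
.....
F....

t=1: a0@(5,0) a1@(2,1) a2@(2,1) a3@(3,2) a4@(2,1) a5@(5,0) a6@(2,1) a7@(2,1) a8@(5,0) a9@(2,1) | pheromone: 0 0 0 1 0 / 0 0 0 0 0 / 0 14 0 0 0 / 0 0 2 0 0 / 0 0 0 0 0 / 9 0 0 0 0
t=2: a0@(5,0) a1@(2,1) a2@(2,1) a3@(2,1) a4@(2,1) a5@(5,0) a6@(2,1) a7@(2,1) a8@(5,0) a9@(2,1) | pheromone: 0 0 0 0 0 / 0 0 0 0 0 / 0 27 0 0 0 / 0 0 1 0 0 / 0 0 0 0 0 / 14 0 0 0 0
t=3: a0@(5,0) a1@(2,1) a2@(2,1) a3@(2,1) a4@(2,1) a5@(5,0) a6@(2,1) a7@(2,1) a8@(5,0) a9@(2,1) | pheromone: 0 0 0 0 0 / 0 0 0 0 0 / 0 40 0 0 0 / 0 0 0 0 0 / 0 0 0 0 0 / 19 0 0 0 0
t=4: a0@(5,0) a1@(2,1) a2@(2,1) a3@(2,1) a4@(2,1) a5@(5,0) a6@(2,1) a7@(2,1) a8@(5,0) a9@(2,1) | pheromone: 0 0 0 0 0 / 0 0 0 0 0 / 0 53 0 0 0 / 0 0 0 0 0 / 0 0 0 0 0 / 24 0 0 0 0
t=5: a0@(5,0) a1@(2,1) a2@(2,1) a3@(2,1) a4@(2,1) a5@(5,0) a6@(2,1) a7@(2,1) a8@(5,0) a9@(2,1) | pheromone: 0 0 0 0 0 / 0 0 0 0 0 / 0 66 0 0 0 / 0 0 0 0 0 / 0 0 0 0 0 / 29 0 0 0 0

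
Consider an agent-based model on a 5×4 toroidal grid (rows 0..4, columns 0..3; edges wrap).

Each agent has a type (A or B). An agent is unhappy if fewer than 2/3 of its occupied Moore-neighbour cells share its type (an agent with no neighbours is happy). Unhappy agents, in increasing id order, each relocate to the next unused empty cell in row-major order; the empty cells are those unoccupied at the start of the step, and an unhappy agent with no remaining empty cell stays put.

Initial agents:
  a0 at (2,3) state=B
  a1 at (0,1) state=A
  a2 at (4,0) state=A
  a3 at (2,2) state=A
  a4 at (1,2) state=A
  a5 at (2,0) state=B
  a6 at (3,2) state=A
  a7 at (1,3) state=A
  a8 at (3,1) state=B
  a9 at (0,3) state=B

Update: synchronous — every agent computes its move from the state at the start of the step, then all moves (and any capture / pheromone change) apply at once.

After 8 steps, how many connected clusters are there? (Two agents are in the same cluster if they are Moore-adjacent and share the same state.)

t=1: a0@(0,0):B a1@(0,1):A a2@(0,2):A a3@(1,0):A a4@(1,1):A a5@(2,0):B a6@(2,1):A a7@(3,0):A a8@(3,3):B a9@(4,1):B
t=2: a0@(0,3):B a1@(1,2):A a2@(0,2):A a3@(1,3):A a4@(1,1):A a5@(2,2):B a6@(2,1):A a7@(2,3):A a8@(3,1):B a9@(3,2):B
t=3: a0@(0,0):B a1@(1,2):A a2@(0,2):A a3@(0,1):A a4@(1,1):A a5@(1,0):B a6@(2,0):A a7@(3,0):A a8@(3,1):B a9@(3,3):B
t=4: a0@(0,3):B a1@(1,2):A a2@(0,2):A a3@(1,3):A a4@(1,1):A a5@(2,1):B a6@(2,2):A a7@(2,3):A a8@(3,2):B a9@(4,0):B
t=5: a0@(0,0):B a1@(1,2):A a2@(0,2):A a3@(1,3):A a4@(1,1):A a5@(0,1):B a6@(2,2):A a7@(2,3):A a8@(1,0):B a9@(4,0):B
t=6: a0@(0,3):B a1@(1,2):A a2@(0,2):A a3@(1,3):A a4@(2,0):A a5@(2,1):B a6@(2,2):A a7@(2,3):A a8@(3,0):B a9@(4,0):B
t=7: a0@(0,0):B a1@(1,2):A a2@(0,2):A a3@(1,3):A a4@(0,1):A a5@(1,0):B a6@(2,2):A a7@(2,3):A a8@(1,1):B a9@(4,0):B
t=8: a0@(0,3):B a1@(1,2):A a2@(0,2):A a3@(1,3):A a4@(2,0):A a5@(2,1):B a6@(2,2):A a7@(2,3):A a8@(3,0):B a9@(3,1):B

3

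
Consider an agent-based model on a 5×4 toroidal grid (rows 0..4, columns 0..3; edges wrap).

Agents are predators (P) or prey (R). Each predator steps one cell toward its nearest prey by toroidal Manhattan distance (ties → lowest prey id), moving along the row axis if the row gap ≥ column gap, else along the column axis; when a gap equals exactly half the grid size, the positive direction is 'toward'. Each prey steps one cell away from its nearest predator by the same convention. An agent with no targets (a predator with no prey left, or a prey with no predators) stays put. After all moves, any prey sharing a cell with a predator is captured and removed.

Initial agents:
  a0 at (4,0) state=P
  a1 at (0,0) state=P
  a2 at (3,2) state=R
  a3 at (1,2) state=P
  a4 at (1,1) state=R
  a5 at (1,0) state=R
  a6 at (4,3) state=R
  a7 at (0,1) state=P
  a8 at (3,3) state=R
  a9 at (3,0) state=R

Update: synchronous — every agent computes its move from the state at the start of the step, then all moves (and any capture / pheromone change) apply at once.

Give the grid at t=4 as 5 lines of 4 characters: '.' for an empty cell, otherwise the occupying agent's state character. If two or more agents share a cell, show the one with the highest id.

..R.
....
....
....
PP.R

t=1: a0@(4,3):P a1@(1,0):P a2@(4,2):R a3@(1,1):P a5@(2,0):R a6@(4,2):R a7@(1,1):P a8@(2,3):R a9@(2,0):R
t=2: a0@(4,2):P a1@(2,0):P a2@(4,1):R a3@(2,1):P a5@(3,0):R a6@(4,1):R a7@(2,1):P a8@(1,3):R a9@(3,0):R
t=3: a0@(4,1):P a1@(3,0):P a2@(4,0):R a3@(3,1):P a5@(4,0):R a6@(4,0):R a7@(3,1):P a8@(0,3):R a9@(4,0):R
t=4: a0@(4,0):P a1@(4,0):P a2@(4,3):R a3@(4,1):P a5@(4,3):R a6@(4,3):R a7@(4,1):P a8@(0,2):R a9@(4,3):R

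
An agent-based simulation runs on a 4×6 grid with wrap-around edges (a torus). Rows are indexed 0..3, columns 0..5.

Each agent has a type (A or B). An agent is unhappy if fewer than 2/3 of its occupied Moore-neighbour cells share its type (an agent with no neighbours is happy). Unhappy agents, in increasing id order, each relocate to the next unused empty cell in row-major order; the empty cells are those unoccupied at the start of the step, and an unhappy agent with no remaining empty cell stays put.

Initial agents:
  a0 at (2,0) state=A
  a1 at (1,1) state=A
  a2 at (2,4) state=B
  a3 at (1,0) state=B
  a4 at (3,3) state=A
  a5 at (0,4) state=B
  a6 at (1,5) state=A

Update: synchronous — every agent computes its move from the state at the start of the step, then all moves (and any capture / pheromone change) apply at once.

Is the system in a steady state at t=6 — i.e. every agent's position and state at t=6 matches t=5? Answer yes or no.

no

t=1: a0@(2,0):A a1@(0,0):A a2@(0,1):B a3@(0,2):B a4@(0,3):A a5@(0,5):B a6@(1,2):A
t=2: a0@(2,0):A a1@(0,4):A a2@(1,0):B a3@(1,1):B a4@(1,3):A a5@(1,4):B a6@(1,5):A
t=3: a0@(0,0):A a1@(0,4):A a2@(0,1):B a3@(0,2):B a4@(0,3):A a5@(0,5):B a6@(1,2):A
t=4: a0@(1,0):A a1@(1,1):A a2@(1,3):B a3@(1,4):B a4@(0,3):A a5@(1,5):B a6@(2,0):A
t=5: a0@(1,0):A a1@(1,1):A a2@(0,0):B a3@(1,4):B a4@(0,1):A a5@(0,2):B a6@(2,0):A
t=6: a0@(1,0):A a1@(0,3):A a2@(0,4):B a3@(1,4):B a4@(0,5):A a5@(1,2):B a6@(2,0):A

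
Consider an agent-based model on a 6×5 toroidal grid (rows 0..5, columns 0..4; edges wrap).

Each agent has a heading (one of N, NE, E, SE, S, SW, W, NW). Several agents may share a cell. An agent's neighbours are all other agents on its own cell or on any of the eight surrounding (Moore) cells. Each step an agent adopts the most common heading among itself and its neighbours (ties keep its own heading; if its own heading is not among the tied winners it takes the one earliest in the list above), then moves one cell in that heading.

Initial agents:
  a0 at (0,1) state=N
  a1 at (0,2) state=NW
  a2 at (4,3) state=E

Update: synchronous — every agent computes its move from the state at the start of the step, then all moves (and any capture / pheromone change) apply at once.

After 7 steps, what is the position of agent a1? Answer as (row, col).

t=1: a0@(5,1):N a1@(5,1):NW a2@(4,4):E
t=2: a0@(4,1):N a1@(4,0):NW a2@(4,0):E
t=3: a0@(3,1):N a1@(3,4):NW a2@(4,1):E
t=4: a0@(2,1):N a1@(2,3):NW a2@(4,2):E
t=5: a0@(1,1):N a1@(1,2):NW a2@(4,3):E
t=6: a0@(0,1):N a1@(0,1):NW a2@(4,4):E
t=7: a0@(5,1):N a1@(5,0):NW a2@(4,0):E

(5, 0)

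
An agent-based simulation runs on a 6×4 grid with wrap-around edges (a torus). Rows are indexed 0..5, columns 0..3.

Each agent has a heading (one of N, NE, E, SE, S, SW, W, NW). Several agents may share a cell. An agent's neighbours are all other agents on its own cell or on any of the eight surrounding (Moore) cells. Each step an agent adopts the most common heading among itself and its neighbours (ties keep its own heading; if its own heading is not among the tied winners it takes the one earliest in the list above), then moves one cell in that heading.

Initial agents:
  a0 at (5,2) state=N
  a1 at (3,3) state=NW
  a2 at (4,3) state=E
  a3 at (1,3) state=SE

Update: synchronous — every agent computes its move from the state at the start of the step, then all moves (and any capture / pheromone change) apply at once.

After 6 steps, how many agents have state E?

1

t=1: a0@(4,2):N a1@(2,2):NW a2@(4,0):E a3@(2,0):SE
t=2: a0@(3,2):N a1@(1,1):NW a2@(4,1):E a3@(3,1):SE
t=3: a0@(2,2):N a1@(0,0):NW a2@(4,2):E a3@(4,2):SE
t=4: a0@(1,2):N a1@(5,3):NW a2@(4,3):E a3@(5,3):SE
t=5: a0@(0,2):N a1@(4,2):NW a2@(4,0):E a3@(0,0):SE
t=6: a0@(5,2):N a1@(3,1):NW a2@(4,1):E a3@(1,1):SE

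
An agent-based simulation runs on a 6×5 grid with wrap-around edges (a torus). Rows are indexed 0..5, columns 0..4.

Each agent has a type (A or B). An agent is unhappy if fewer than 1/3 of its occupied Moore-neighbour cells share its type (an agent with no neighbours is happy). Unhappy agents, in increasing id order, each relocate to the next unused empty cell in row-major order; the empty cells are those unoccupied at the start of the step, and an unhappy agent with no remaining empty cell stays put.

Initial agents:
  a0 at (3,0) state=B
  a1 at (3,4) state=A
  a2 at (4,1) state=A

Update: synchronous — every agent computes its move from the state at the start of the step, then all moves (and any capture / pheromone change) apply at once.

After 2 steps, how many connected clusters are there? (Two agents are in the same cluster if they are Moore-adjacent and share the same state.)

t=1: a0@(0,0):B a1@(0,1):A a2@(0,2):A
t=2: a0@(0,3):B a1@(0,1):A a2@(0,2):A

2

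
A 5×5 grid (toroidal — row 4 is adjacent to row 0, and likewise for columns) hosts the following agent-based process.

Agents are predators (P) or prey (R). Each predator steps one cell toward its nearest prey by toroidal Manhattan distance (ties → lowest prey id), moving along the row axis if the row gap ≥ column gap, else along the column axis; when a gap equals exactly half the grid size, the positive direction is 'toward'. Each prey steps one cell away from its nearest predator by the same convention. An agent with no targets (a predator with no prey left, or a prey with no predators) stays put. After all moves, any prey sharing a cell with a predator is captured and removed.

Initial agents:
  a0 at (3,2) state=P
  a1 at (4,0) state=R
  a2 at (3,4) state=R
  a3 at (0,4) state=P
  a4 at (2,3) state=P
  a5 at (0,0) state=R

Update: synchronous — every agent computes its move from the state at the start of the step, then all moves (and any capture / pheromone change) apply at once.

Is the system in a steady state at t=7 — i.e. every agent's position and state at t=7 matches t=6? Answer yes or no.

no

t=1: a0@(3,3):P a1@(3,0):R a2@(3,0):R a3@(0,0):P a4@(3,3):P a5@(0,1):R
t=2: a0@(3,4):P a1@(3,1):R a2@(3,1):R a3@(0,1):P a4@(3,4):P a5@(0,2):R
t=3: a0@(3,0):P a1@(3,2):R a2@(3,2):R a3@(0,2):P a4@(3,0):P a5@(0,3):R
t=4: a0@(3,1):P a1@(3,3):R a2@(3,3):R a3@(0,3):P a4@(3,1):P a5@(0,4):R
t=5: a0@(3,2):P a1@(3,4):R a2@(3,4):R a3@(0,4):P a4@(3,2):P a5@(0,0):R
t=6: a0@(3,3):P a1@(3,0):R a2@(3,0):R a3@(0,0):P a4@(3,3):P a5@(0,1):R
t=7: a0@(3,4):P a1@(3,1):R a2@(3,1):R a3@(0,1):P a4@(3,4):P a5@(0,2):R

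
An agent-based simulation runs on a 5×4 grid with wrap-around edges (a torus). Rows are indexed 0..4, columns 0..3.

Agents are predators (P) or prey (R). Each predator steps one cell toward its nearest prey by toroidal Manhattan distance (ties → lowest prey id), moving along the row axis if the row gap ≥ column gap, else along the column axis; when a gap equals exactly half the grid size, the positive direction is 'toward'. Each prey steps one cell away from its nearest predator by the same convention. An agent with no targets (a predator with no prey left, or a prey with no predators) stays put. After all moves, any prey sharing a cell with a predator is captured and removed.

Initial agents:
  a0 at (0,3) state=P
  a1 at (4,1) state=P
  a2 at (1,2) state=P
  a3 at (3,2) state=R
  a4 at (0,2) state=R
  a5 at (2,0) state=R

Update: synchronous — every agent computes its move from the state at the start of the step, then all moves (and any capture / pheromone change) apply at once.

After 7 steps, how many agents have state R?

t=1: a0@(0,2):P a1@(3,1):P a2@(0,2):P a3@(2,2):R a4@(0,1):R a5@(3,0):R
t=2: a0@(0,1):P a1@(3,0):P a2@(0,1):P a3@(3,2):R a4@(0,0):R a5@(3,3):R
t=3: a0@(0,0):P a1@(3,3):P a2@(0,0):P a3@(3,1):R a4@(0,3):R a5@(3,2):R
t=4: a0@(0,3):P a1@(3,2):P a2@(0,3):P a3@(3,0):R a4@(0,2):R a5@(3,1):R
t=5: a0@(0,2):P a1@(3,1):P a2@(0,2):P a3@(3,3):R a4@(0,1):R a5@(3,0):R
t=6: a0@(0,1):P a1@(3,0):P a2@(0,1):P a3@(3,2):R a4@(0,0):R a5@(3,3):R
t=7: a0@(0,0):P a1@(3,3):P a2@(0,0):P a3@(3,1):R a4@(0,3):R a5@(3,2):R

3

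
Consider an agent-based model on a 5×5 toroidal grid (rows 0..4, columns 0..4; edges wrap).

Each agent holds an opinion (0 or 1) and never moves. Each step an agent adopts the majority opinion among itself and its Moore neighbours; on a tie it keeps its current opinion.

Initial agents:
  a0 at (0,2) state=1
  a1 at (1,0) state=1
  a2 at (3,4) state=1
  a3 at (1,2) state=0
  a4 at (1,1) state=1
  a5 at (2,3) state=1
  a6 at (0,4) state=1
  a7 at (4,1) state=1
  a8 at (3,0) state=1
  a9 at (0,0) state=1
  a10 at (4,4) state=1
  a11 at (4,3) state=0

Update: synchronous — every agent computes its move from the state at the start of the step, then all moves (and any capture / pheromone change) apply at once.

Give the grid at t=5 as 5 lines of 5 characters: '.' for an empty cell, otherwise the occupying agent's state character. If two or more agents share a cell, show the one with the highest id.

t=1: a0@(0,2):1 a1@(1,0):1 a2@(3,4):1 a3@(1,2):1 a4@(1,1):1 a5@(2,3):1 a6@(0,4):1 a7@(4,1):1 a8@(3,0):1 a9@(0,0):1 a10@(4,4):1 a11@(4,3):1
t=2: (unchanged — steady state)

1.1.1
111..
...1.
1...1
.1.11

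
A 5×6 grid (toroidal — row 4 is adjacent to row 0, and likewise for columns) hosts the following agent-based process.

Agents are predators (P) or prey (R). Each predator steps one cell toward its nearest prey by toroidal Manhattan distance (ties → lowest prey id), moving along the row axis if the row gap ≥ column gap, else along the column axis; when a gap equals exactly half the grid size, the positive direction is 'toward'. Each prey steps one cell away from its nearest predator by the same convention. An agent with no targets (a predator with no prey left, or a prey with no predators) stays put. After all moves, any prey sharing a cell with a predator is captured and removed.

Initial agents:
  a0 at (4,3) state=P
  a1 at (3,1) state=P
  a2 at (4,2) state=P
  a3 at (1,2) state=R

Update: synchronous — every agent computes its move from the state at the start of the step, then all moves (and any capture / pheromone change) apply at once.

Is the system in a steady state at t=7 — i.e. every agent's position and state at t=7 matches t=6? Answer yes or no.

t=1: a0@(0,3):P a1@(2,1):P a2@(0,2):P a3@(2,2):R
t=2: a0@(1,3):P a1@(2,2):P a2@(1,2):P a3@(2,3):R
t=3: a0@(2,3):P a1@(2,3):P a2@(2,2):P a3@(3,3):R
t=4: a0@(3,3):P a1@(3,3):P a2@(3,2):P a3@(4,3):R
t=5: a0@(4,3):P a1@(4,3):P a2@(4,2):P a3@(0,3):R
t=6: a0@(0,3):P a1@(0,3):P a2@(0,2):P a3@(1,3):R
t=7: a0@(1,3):P a1@(1,3):P a2@(1,2):P a3@(2,3):R

no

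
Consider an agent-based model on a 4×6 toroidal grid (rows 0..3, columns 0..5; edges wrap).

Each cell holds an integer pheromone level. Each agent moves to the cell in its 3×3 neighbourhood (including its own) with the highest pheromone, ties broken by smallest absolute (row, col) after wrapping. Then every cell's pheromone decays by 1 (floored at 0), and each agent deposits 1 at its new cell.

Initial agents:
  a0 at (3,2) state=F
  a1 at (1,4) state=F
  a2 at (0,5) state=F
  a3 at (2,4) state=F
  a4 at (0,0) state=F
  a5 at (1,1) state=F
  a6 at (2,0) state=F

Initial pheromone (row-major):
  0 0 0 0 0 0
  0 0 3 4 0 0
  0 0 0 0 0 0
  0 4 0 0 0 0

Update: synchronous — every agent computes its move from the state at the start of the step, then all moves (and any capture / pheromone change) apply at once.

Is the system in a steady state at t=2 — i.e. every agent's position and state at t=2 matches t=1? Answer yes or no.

no

t=1: a0@(3,1) a1@(1,3) a2@(0,0) a3@(1,3) a4@(3,1) a5@(1,2) a6@(3,1) | pheromone: 1 0 0 0 0 0 / 0 0 3 5 0 0 / 0 0 0 0 0 0 / 0 6 0 0 0 0
t=2: a0@(3,1) a1@(1,3) a2@(3,1) a3@(1,3) a4@(3,1) a5@(1,3) a6@(3,1) | pheromone: 0 0 0 0 0 0 / 0 0 2 7 0 0 / 0 0 0 0 0 0 / 0 9 0 0 0 0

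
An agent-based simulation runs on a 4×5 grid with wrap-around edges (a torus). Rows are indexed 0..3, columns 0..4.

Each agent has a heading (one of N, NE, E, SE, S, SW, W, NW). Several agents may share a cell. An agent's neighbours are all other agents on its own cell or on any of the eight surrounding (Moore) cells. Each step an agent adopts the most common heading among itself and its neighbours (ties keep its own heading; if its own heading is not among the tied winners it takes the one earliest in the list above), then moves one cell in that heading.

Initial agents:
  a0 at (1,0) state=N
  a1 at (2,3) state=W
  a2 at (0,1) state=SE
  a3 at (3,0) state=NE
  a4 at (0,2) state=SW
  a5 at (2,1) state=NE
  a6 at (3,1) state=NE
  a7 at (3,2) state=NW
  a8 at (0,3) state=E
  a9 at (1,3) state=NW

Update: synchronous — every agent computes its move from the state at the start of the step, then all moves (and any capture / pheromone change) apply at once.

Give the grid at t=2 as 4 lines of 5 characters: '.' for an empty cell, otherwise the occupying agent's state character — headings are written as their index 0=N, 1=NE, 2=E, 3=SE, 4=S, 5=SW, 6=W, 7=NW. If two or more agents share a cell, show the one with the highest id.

...1.
..111
7..1.
07...

t=1: a0@(0,0):N a1@(1,2):NW a2@(3,2):NE a3@(2,1):NE a4@(3,1):NW a5@(1,2):NE a6@(2,2):NE a7@(2,3):NE a8@(3,2):NW a9@(0,2):NW
t=2: a0@(3,0):N a1@(0,3):NE a2@(2,3):NE a3@(1,2):NE a4@(2,0):NW a5@(0,3):NE a6@(1,3):NE a7@(1,4):NE a8@(2,3):NE a9@(3,1):NW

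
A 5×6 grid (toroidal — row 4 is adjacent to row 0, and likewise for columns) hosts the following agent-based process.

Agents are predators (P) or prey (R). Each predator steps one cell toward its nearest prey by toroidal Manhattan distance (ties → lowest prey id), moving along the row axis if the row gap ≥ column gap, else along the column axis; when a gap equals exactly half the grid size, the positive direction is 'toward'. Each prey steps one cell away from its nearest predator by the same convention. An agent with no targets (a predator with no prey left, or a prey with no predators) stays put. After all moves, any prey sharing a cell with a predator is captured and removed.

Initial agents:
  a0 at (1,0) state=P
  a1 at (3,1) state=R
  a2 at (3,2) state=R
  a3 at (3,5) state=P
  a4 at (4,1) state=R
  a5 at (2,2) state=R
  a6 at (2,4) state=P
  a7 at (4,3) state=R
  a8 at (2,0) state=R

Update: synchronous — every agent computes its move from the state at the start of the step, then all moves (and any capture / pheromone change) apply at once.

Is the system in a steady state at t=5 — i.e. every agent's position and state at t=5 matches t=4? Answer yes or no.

no

t=1: a0@(2,0):P a1@(3,2):R a2@(3,1):R a3@(3,0):P a4@(3,1):R a5@(2,1):R a6@(2,3):P a7@(4,2):R
t=2: a0@(2,1):P a2@(3,2):R a3@(3,1):P a4@(3,2):R a5@(2,2):R a6@(3,3):P a7@(4,3):R
t=3: a0@(2,2):P a2@(3,3):R a3@(3,2):P a4@(3,3):R a5@(2,3):R a6@(3,2):P a7@(0,3):R
t=4: a0@(2,3):P a2@(3,4):R a3@(3,3):P a4@(3,4):R a5@(2,4):R a6@(3,3):P a7@(4,3):R
t=5: a0@(2,4):P a2@(3,5):R a3@(3,4):P a4@(3,5):R a5@(2,5):R a6@(3,4):P a7@(0,3):R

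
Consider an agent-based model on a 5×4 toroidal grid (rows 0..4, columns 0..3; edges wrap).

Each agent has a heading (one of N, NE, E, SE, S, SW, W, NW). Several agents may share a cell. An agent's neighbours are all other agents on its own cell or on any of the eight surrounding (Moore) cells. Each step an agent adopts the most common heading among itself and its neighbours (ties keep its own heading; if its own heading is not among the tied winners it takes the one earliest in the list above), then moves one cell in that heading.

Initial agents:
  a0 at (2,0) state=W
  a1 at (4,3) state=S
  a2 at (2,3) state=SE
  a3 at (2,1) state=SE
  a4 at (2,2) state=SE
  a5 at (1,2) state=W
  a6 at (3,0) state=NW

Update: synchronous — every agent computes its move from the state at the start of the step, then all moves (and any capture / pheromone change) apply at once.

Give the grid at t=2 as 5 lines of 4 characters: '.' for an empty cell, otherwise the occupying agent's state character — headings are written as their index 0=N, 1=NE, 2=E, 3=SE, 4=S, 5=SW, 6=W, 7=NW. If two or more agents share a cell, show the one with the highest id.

..3.
...4
....
3...
3333

t=1: a0@(3,1):SE a1@(0,3):S a2@(3,0):SE a3@(3,2):SE a4@(3,3):SE a5@(2,3):SE a6@(4,1):SE
t=2: a0@(4,2):SE a1@(1,3):S a2@(4,1):SE a3@(4,3):SE a4@(4,0):SE a5@(3,0):SE a6@(0,2):SE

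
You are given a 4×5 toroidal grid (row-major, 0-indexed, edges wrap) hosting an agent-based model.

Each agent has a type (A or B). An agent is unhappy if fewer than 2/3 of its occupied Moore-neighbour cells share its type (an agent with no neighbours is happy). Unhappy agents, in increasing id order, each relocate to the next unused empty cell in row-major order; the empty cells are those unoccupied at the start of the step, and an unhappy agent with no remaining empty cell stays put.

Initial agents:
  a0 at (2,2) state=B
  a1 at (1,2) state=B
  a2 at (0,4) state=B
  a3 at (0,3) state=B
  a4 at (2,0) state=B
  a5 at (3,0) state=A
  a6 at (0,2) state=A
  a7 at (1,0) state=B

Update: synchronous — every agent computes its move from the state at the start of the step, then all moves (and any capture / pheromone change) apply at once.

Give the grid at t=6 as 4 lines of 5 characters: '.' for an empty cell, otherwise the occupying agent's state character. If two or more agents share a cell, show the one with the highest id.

t=1: a0@(2,2):B a1@(1,2):B a2@(0,4):B a3@(0,3):B a4@(0,0):B a5@(0,1):A a6@(1,1):A a7@(1,0):B
t=2: a0@(0,2):B a1@(1,3):B a2@(0,4):B a3@(0,3):B a4@(1,4):B a5@(2,0):A a6@(2,1):A a7@(2,3):B
t=3: a0@(0,2):B a1@(1,3):B a2@(0,4):B a3@(0,3):B a4@(1,4):B a5@(0,0):A a6@(2,1):A a7@(2,3):B
t=4: a0@(0,2):B a1@(1,3):B a2@(0,4):B a3@(0,3):B a4@(1,4):B a5@(0,1):A a6@(2,1):A a7@(2,3):B
t=5: a0@(0,2):B a1@(1,3):B a2@(0,4):B a3@(0,3):B a4@(1,4):B a5@(0,0):A a6@(2,1):A a7@(2,3):B
t=6: a0@(0,2):B a1@(1,3):B a2@(0,4):B a3@(0,3):B a4@(1,4):B a5@(0,1):A a6@(2,1):A a7@(2,3):B

.ABBB
...BB
.A.B.
.....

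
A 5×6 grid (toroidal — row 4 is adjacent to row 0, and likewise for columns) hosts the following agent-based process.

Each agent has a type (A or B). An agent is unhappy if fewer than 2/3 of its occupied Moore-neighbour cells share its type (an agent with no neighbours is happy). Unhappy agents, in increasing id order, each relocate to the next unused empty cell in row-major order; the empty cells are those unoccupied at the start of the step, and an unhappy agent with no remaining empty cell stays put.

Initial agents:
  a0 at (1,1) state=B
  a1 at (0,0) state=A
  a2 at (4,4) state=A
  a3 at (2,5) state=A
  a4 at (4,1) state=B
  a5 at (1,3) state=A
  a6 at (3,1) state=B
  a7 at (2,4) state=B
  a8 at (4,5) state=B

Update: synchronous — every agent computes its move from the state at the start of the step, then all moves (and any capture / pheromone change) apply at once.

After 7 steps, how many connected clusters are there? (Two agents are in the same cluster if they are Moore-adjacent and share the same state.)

5

t=1: a0@(0,1):B a1@(0,2):A a2@(0,3):A a3@(0,4):A a4@(0,5):B a5@(1,0):A a6@(3,1):B a7@(1,2):B a8@(1,4):B
t=2: a0@(0,0):B a1@(1,1):A a2@(1,3):A a3@(1,5):A a4@(2,0):B a5@(2,1):A a6@(3,1):B a7@(2,2):B a8@(2,3):B
t=3: a0@(0,1):B a1@(0,2):A a2@(0,3):A a3@(0,4):A a4@(0,5):B a5@(1,0):A a6@(3,1):B a7@(1,2):B a8@(1,4):B
t=4: a0@(0,0):B a1@(1,1):A a2@(1,3):A a3@(1,5):A a4@(2,0):B a5@(2,1):A a6@(3,1):B a7@(2,2):B a8@(2,3):B
t=5: a0@(0,1):B a1@(0,2):A a2@(0,3):A a3@(0,4):A a4@(0,5):B a5@(1,0):A a6@(3,1):B a7@(1,2):B a8@(1,4):B
t=6: a0@(0,0):B a1@(1,1):A a2@(1,3):A a3@(1,5):A a4@(2,0):B a5@(2,1):A a6@(3,1):B a7@(2,2):B a8@(2,3):B
t=7: a0@(0,1):B a1@(0,2):A a2@(0,3):A a3@(0,4):A a4@(0,5):B a5@(1,0):A a6@(3,1):B a7@(1,2):B a8@(1,4):B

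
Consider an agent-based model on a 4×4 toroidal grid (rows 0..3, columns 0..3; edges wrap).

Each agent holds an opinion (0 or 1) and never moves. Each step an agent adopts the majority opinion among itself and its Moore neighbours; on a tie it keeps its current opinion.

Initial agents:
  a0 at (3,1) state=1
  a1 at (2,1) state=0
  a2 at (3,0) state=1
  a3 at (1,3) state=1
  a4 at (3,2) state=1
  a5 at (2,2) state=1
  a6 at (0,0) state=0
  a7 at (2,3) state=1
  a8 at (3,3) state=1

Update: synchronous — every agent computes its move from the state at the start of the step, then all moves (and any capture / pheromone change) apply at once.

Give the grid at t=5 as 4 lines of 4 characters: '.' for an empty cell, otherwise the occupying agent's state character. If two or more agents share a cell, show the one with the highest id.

t=1: a0@(3,1):1 a1@(2,1):1 a2@(3,0):1 a3@(1,3):1 a4@(3,2):1 a5@(2,2):1 a6@(0,0):1 a7@(2,3):1 a8@(3,3):1
t=2: (unchanged — steady state)

1...
...1
.111
1111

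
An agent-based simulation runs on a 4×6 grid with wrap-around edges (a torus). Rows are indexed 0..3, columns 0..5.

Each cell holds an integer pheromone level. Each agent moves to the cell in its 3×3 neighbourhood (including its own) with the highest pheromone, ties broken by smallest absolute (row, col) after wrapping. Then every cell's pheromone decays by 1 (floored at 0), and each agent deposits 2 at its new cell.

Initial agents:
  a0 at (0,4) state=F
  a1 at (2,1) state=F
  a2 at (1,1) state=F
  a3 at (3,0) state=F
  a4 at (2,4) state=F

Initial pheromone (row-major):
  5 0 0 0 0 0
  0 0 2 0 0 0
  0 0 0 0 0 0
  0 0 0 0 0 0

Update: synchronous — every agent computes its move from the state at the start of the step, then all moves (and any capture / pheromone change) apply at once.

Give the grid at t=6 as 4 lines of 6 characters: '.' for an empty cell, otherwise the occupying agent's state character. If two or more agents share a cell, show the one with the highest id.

F.....
..F...
......
......

t=1: a0@(0,3) a1@(1,2) a2@(0,0) a3@(0,0) a4@(1,3) | pheromone: 8 0 0 2 0 0 / 0 0 3 2 0 0 / 0 0 0 0 0 0 / 0 0 0 0 0 0
t=2: a0@(1,2) a1@(1,2) a2@(0,0) a3@(0,0) a4@(1,2) | pheromone: 11 0 0 1 0 0 / 0 0 8 1 0 0 / 0 0 0 0 0 0 / 0 0 0 0 0 0
t=3: a0@(1,2) a1@(1,2) a2@(0,0) a3@(0,0) a4@(1,2) | pheromone: 14 0 0 0 0 0 / 0 0 13 0 0 0 / 0 0 0 0 0 0 / 0 0 0 0 0 0
t=4: a0@(1,2) a1@(1,2) a2@(0,0) a3@(0,0) a4@(1,2) | pheromone: 17 0 0 0 0 0 / 0 0 18 0 0 0 / 0 0 0 0 0 0 / 0 0 0 0 0 0
t=5: a0@(1,2) a1@(1,2) a2@(0,0) a3@(0,0) a4@(1,2) | pheromone: 20 0 0 0 0 0 / 0 0 23 0 0 0 / 0 0 0 0 0 0 / 0 0 0 0 0 0
t=6: a0@(1,2) a1@(1,2) a2@(0,0) a3@(0,0) a4@(1,2) | pheromone: 23 0 0 0 0 0 / 0 0 28 0 0 0 / 0 0 0 0 0 0 / 0 0 0 0 0 0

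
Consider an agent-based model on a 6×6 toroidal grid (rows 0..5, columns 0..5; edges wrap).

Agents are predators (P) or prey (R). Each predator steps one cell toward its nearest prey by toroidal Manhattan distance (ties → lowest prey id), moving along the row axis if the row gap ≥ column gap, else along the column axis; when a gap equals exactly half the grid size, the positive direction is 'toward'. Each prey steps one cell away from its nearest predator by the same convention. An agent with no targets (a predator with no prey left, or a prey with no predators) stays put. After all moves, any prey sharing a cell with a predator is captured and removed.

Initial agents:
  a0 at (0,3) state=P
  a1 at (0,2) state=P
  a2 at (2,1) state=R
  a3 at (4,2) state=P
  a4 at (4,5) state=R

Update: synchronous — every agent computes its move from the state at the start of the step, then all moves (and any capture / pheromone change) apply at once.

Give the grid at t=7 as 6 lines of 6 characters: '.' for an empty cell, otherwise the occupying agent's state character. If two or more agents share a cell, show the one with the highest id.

t=1: a0@(1,3):P a1@(1,2):P a2@(3,1):R a3@(3,2):P a4@(4,4):R
t=2: a0@(2,3):P a1@(2,2):P a2@(3,0):R a3@(3,1):P a4@(4,5):R
t=3: a0@(2,4):P a1@(2,1):P a2@(3,5):R a3@(3,0):P a4@(4,4):R
t=4: a0@(3,4):P a1@(2,0):P a3@(3,5):P a4@(5,4):R
t=5: a0@(4,4):P a1@(3,0):P a3@(4,5):P a4@(0,4):R
t=6: a0@(5,4):P a1@(4,0):P a3@(5,5):P a4@(1,4):R
t=7: a0@(0,4):P a1@(5,0):P a3@(0,5):P a4@(2,4):R

....PP
......
....R.
......
......
P.....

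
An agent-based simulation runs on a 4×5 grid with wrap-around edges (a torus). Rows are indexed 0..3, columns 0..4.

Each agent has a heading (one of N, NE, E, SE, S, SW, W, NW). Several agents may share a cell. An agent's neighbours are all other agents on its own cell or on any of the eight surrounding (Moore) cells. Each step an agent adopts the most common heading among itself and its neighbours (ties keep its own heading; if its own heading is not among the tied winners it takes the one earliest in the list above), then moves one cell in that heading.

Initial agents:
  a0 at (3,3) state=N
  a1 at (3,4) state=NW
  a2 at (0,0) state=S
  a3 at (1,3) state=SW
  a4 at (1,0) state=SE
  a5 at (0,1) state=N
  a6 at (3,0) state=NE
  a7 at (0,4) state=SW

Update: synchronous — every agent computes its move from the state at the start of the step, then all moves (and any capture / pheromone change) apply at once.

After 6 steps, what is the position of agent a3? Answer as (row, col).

(3, 2)

t=1: a0@(2,3):N a1@(2,3):NW a2@(1,0):S a3@(2,2):SW a4@(2,1):SE a5@(3,1):N a6@(2,1):NE a7@(1,3):SW
t=2: a0@(3,2):SW a1@(3,2):SW a2@(2,0):S a3@(3,1):SW a4@(3,2):SE a5@(2,1):N a6@(1,2):NE a7@(2,2):SW
t=3: a0@(0,1):SW a1@(0,1):SW a2@(3,0):S a3@(0,0):SW a4@(0,1):SW a5@(3,0):SW a6@(0,3):NE a7@(3,1):SW
t=4: a0@(1,0):SW a1@(1,0):SW a2@(0,4):SW a3@(1,4):SW a4@(1,0):SW a5@(0,4):SW a6@(3,4):NE a7@(0,0):SW
t=5: a0@(2,4):SW a1@(2,4):SW a2@(1,3):SW a3@(2,3):SW a4@(2,4):SW a5@(1,3):SW a6@(0,3):SW a7@(1,4):SW
t=6: a0@(3,3):SW a1@(3,3):SW a2@(2,2):SW a3@(3,2):SW a4@(3,3):SW a5@(2,2):SW a6@(1,2):SW a7@(2,3):SW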